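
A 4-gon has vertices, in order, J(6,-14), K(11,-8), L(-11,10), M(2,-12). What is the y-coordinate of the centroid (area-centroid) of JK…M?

Apply the shoelace (surveyor's) formula. First the cross-terms c_i = x_i·y_{i+1} − x_{i+1}·y_i:
  106, 22, 112, 44  ⇒  2A = 284, A = 142.
Then Σ (y_i + y_{i+1})·c_i = -3656, so ȳ = -3656 / (6·142) = -914/213.

-914/213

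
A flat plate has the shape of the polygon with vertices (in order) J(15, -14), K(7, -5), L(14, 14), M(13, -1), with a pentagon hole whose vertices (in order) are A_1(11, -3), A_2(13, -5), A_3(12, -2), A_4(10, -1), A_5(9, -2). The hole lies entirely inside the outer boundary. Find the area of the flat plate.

Outer boundary:
Apply the surveyor's formula: 2A = Σ (x_i·y_{i+1} − x_{i+1}·y_i), indices taken mod 4.
J→K: (15)(-5) − (7)(-14) = 23
K→L: (7)(14) − (14)(-5) = 168
L→M: (14)(-1) − (13)(14) = -196
M→J: (13)(-14) − (15)(-1) = -167
Σ = -172
Area = |Σ|/2 = 86.
Hole:
Apply Gauss's area formula: 2A = Σ (x_i·y_{i+1} − x_{i+1}·y_i), indices taken mod 5.
Cross-terms: -16, 34, 8, -11, -5  ⇒  Σ = 10
Area = |Σ|/2 = 5.
Net area = 86 − 5 = 81.

81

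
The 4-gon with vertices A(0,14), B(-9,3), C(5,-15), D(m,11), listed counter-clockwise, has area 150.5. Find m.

Write out the shoelace sum; only the two edges meeting at D involve m:
2·Area = [(5·11 − m·(-15)) + (m·14 − 0·11)] + 246
       = 29·m + 301 = 301
⇒ m = 0.

0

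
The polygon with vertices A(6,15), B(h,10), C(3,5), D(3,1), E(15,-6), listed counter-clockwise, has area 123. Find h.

The doubled signed area Σ (x_i y_{i+1} − x_{i+1} y_i) is linear in h.
With h=0 it equals 246; the coefficient of h is -10 (from the two edges through B).
So -10·h + 246 = 2·123 = 246 ⇒ h = 0.

0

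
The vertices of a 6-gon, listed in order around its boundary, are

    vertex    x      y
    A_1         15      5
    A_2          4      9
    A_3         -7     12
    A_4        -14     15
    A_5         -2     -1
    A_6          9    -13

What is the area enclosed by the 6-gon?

Apply the surveyor's formula: 2A = Σ (x_i·y_{i+1} − x_{i+1}·y_i), indices taken mod 6.
Σ = (115) + (111) + (63) + (44) + (35) + (240) = 608
Area = |Σ|/2 = 304.

304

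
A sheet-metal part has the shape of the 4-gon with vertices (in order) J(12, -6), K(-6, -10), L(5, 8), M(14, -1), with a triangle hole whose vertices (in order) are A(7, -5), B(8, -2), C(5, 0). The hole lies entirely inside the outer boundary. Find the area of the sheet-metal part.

166

Outer boundary:
Apply the shoelace (surveyor's) formula: 2A = Σ (x_i·y_{i+1} − x_{i+1}·y_i), indices taken mod 4.
J→K: (12)(-10) − (-6)(-6) = -156
K→L: (-6)(8) − (5)(-10) = 2
L→M: (5)(-1) − (14)(8) = -117
M→J: (14)(-6) − (12)(-1) = -72
Σ = -343
Area = |Σ|/2 = 171.5.
Hole:
Apply the shoelace formula: 2A = Σ (x_i·y_{i+1} − x_{i+1}·y_i), indices taken mod 3.
A→B: (7)(-2) − (8)(-5) = 26
B→C: (8)(0) − (5)(-2) = 10
C→A: (5)(-5) − (7)(0) = -25
Σ = 11
Area = |Σ|/2 = 5.5.
Net area = 171.5 − 5.5 = 166.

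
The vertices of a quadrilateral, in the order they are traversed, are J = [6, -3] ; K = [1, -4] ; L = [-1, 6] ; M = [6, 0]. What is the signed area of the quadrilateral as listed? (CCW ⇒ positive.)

-36.5

Apply Gauss's area formula: 2A = Σ (x_i·y_{i+1} − x_{i+1}·y_i), indices taken mod 4.
Cross-terms: -21, 2, -36, -18  ⇒  Σ = -73
Signed area = Σ/2 = -36.5 (negative ⇒ clockwise traversal).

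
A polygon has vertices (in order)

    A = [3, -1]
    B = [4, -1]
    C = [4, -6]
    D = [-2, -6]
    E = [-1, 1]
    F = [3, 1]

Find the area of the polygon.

36.5

Cross-terms: 1, -20, -36, -8, -4, -6  ⇒  Σ = -73
Area = |Σ|/2 = 36.5.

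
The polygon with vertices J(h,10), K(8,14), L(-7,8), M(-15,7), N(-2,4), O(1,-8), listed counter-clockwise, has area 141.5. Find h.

7

The doubled signed area Σ (x_i y_{i+1} − x_{i+1} y_i) is linear in h.
With h=0 it equals 129; the coefficient of h is 22 (from the two edges through J).
So 22·h + 129 = 2·141.5 = 283 ⇒ h = 7.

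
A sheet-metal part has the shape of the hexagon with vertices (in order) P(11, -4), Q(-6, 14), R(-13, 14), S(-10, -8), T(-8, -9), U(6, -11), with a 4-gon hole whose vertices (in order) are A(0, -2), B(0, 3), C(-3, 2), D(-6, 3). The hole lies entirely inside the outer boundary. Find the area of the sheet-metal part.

356.5

Outer boundary:
Apply the shoelace (surveyor's) formula: 2A = Σ (x_i·y_{i+1} − x_{i+1}·y_i), indices taken mod 6.
P→Q: (11)(14) − (-6)(-4) = 130
Q→R: (-6)(14) − (-13)(14) = 98
R→S: (-13)(-8) − (-10)(14) = 244
S→T: (-10)(-9) − (-8)(-8) = 26
T→U: (-8)(-11) − (6)(-9) = 142
U→P: (6)(-4) − (11)(-11) = 97
Σ = 737
Area = |Σ|/2 = 368.5.
Hole:
Apply Gauss's area formula: 2A = Σ (x_i·y_{i+1} − x_{i+1}·y_i), indices taken mod 4.
Σ = (0) + (9) + (3) + (12) = 24
Area = |Σ|/2 = 12.
Net area = 368.5 − 12 = 356.5.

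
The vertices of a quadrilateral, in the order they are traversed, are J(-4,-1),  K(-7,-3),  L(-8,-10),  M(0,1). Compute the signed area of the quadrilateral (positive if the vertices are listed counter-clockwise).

Apply the surveyor's formula: 2A = Σ (x_i·y_{i+1} − x_{i+1}·y_i), indices taken mod 4.
Cross-terms: 5, 46, -8, 4  ⇒  Σ = 47
Signed area = Σ/2 = 23.5 (positive ⇒ counter-clockwise traversal).

23.5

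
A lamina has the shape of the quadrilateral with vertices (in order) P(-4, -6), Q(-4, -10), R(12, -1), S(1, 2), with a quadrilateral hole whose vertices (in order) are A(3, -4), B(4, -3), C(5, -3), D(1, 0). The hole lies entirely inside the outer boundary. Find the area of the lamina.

79

Outer boundary:
Apply the surveyor's formula: 2A = Σ (x_i·y_{i+1} − x_{i+1}·y_i), indices taken mod 4.
Σ = (16) + (124) + (25) + (2) = 167
Area = |Σ|/2 = 83.5.
Hole:
Apply the shoelace formula: 2A = Σ (x_i·y_{i+1} − x_{i+1}·y_i), indices taken mod 4.
Σ = (7) + (3) + (3) + (-4) = 9
Area = |Σ|/2 = 4.5.
Net area = 83.5 − 4.5 = 79.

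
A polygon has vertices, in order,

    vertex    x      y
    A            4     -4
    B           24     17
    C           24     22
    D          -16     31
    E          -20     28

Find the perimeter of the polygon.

|AB| = √((20)² + (21)²) = √841 = 29
|BC| = √((0)² + (5)²) = √25 = 5
|CD| = √((-40)² + (9)²) = √1681 = 41
|DE| = √((-4)² + (-3)²) = √25 = 5
|EA| = √((24)² + (-32)²) = √1600 = 40
Perimeter = 29 + 5 + 41 + 5 + 40 = 120.

120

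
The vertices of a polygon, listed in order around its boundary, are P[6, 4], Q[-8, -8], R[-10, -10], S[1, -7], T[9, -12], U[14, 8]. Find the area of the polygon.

Σ = (-16) + (0) + (80) + (51) + (240) + (8) = 363
Area = |Σ|/2 = 181.5.

181.5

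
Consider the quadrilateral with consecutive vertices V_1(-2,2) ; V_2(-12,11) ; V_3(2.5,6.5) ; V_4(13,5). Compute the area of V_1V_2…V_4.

69.75

Σ = (2) + (-105.5) + (-72) + (36) = -139.5
Area = |Σ|/2 = 69.75.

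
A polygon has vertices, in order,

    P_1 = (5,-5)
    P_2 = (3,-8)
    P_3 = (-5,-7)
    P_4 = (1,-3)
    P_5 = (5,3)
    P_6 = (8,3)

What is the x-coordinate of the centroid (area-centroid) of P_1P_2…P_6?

89/33

Apply the surveyor's formula. First the cross-terms c_i = x_i·y_{i+1} − x_{i+1}·y_i:
  -25, -61, 22, 18, -9, -55  ⇒  2A = -110, A = -55.
Then Σ (x_i + x_{i+1})·c_i = -890, so x̄ = -890 / (6·(-55)) = 89/33.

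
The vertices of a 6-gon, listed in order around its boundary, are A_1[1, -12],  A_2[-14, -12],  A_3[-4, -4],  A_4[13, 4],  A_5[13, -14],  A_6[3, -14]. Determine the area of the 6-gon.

Apply the shoelace formula: 2A = Σ (x_i·y_{i+1} − x_{i+1}·y_i), indices taken mod 6.
Σ = (-180) + (8) + (36) + (-234) + (-140) + (-22) = -532
Area = |Σ|/2 = 266.

266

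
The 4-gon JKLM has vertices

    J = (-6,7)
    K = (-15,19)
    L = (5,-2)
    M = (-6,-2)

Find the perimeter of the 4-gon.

|JK| = √((-9)² + (12)²) = √225 = 15
|KL| = √((20)² + (-21)²) = √841 = 29
|LM| = √((-11)² + (0)²) = √121 = 11
|MJ| = √((0)² + (9)²) = √81 = 9
Perimeter = 15 + 29 + 11 + 9 = 64.

64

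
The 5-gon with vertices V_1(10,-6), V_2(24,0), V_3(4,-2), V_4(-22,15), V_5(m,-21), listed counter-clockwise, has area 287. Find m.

The doubled signed area Σ (x_i y_{i+1} − x_{i+1} y_i) is linear in m.
With m=0 it equals 784; the coefficient of m is -21 (from the two edges through V_5).
So -21·m + 784 = 2·287 = 574 ⇒ m = 10.

10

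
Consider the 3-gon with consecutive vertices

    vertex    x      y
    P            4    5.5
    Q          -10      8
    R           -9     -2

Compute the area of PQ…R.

Apply Gauss's area formula: 2A = Σ (x_i·y_{i+1} − x_{i+1}·y_i), indices taken mod 3.
Cross-terms: 87, 92, -41.5  ⇒  Σ = 137.5
Area = |Σ|/2 = 68.75.

68.75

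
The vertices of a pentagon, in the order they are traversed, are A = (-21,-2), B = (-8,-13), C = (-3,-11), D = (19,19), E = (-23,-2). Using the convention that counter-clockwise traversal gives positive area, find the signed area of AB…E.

430.5

Σ = (257) + (49) + (152) + (399) + (4) = 861
Signed area = Σ/2 = 430.5 (positive ⇒ counter-clockwise traversal).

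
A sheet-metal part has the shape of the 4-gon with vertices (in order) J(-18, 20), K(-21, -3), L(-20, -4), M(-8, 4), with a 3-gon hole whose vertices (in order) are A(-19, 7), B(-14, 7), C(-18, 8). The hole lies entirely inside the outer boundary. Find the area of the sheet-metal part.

Outer boundary:
Apply the shoelace formula: 2A = Σ (x_i·y_{i+1} − x_{i+1}·y_i), indices taken mod 4.
Σ = (474) + (24) + (-112) + (-88) = 298
Area = |Σ|/2 = 149.
Hole:
Apply the surveyor's formula: 2A = Σ (x_i·y_{i+1} − x_{i+1}·y_i), indices taken mod 3.
Σ = (-35) + (14) + (26) = 5
Area = |Σ|/2 = 2.5.
Net area = 149 − 2.5 = 146.5.

146.5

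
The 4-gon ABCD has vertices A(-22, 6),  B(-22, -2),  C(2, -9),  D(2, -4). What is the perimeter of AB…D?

|AB| = √((0)² + (-8)²) = √64 = 8
|BC| = √((24)² + (-7)²) = √625 = 25
|CD| = √((0)² + (5)²) = √25 = 5
|DA| = √((-24)² + (10)²) = √676 = 26
Perimeter = 8 + 25 + 5 + 26 = 64.

64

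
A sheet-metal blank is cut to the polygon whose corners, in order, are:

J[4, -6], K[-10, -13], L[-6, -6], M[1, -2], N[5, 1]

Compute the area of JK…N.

67.5

Cross-terms: -112, -18, 18, 11, -34  ⇒  Σ = -135
Area = |Σ|/2 = 67.5.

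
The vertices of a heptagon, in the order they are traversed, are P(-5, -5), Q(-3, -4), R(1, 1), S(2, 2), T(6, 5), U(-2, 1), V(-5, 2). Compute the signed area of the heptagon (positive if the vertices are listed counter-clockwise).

28

Apply the shoelace (surveyor's) formula: 2A = Σ (x_i·y_{i+1} − x_{i+1}·y_i), indices taken mod 7.
Cross-terms: 5, 1, 0, -2, 16, 1, 35  ⇒  Σ = 56
Signed area = Σ/2 = 28 (positive ⇒ counter-clockwise traversal).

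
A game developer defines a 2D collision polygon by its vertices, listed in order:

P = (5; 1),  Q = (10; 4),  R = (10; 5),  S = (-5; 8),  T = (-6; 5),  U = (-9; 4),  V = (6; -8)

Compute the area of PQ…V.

Apply the shoelace (surveyor's) formula: 2A = Σ (x_i·y_{i+1} − x_{i+1}·y_i), indices taken mod 7.
Cross-terms: 10, 10, 105, 23, 21, 48, 46  ⇒  Σ = 263
Area = |Σ|/2 = 131.5.

131.5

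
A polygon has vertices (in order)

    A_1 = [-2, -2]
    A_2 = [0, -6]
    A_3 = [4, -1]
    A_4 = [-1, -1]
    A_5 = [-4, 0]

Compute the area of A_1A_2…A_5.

Apply the surveyor's formula: 2A = Σ (x_i·y_{i+1} − x_{i+1}·y_i), indices taken mod 5.
A_1→A_2: (-2)(-6) − (0)(-2) = 12
A_2→A_3: (0)(-1) − (4)(-6) = 24
A_3→A_4: (4)(-1) − (-1)(-1) = -5
A_4→A_5: (-1)(0) − (-4)(-1) = -4
A_5→A_1: (-4)(-2) − (-2)(0) = 8
Σ = 35
Area = |Σ|/2 = 17.5.

17.5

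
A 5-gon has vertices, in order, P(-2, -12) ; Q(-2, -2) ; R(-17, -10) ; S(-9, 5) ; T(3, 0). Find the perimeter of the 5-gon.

70

|PQ| = √((0)² + (10)²) = √100 = 10
|QR| = √((-15)² + (-8)²) = √289 = 17
|RS| = √((8)² + (15)²) = √289 = 17
|ST| = √((12)² + (-5)²) = √169 = 13
|TP| = √((-5)² + (-12)²) = √169 = 13
Perimeter = 10 + 17 + 17 + 13 + 13 = 70.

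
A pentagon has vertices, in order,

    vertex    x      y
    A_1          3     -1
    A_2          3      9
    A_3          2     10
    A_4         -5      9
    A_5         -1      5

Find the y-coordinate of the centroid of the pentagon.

37/6

Apply Gauss's area formula. First the cross-terms c_i = x_i·y_{i+1} − x_{i+1}·y_i:
  30, 12, 68, -16, -14  ⇒  2A = 80, A = 40.
Then Σ (y_i + y_{i+1})·c_i = 1480, so ȳ = 1480 / (6·40) = 37/6.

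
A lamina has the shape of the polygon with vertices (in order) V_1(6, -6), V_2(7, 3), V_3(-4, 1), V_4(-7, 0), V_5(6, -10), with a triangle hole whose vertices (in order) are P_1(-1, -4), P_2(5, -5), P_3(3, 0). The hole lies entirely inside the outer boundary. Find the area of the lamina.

Outer boundary:
Apply the shoelace formula: 2A = Σ (x_i·y_{i+1} − x_{i+1}·y_i), indices taken mod 5.
V_1→V_2: (6)(3) − (7)(-6) = 60
V_2→V_3: (7)(1) − (-4)(3) = 19
V_3→V_4: (-4)(0) − (-7)(1) = 7
V_4→V_5: (-7)(-10) − (6)(0) = 70
V_5→V_1: (6)(-6) − (6)(-10) = 24
Σ = 180
Area = |Σ|/2 = 90.
Hole:
Σ = (25) + (15) + (-12) = 28
Area = |Σ|/2 = 14.
Net area = 90 − 14 = 76.

76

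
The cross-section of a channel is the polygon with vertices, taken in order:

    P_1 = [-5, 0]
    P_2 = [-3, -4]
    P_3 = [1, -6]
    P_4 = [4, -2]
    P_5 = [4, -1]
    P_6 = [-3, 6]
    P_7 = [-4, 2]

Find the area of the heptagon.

Cross-terms: 20, 22, 22, 4, 21, 18, 10  ⇒  Σ = 117
Area = |Σ|/2 = 58.5.

58.5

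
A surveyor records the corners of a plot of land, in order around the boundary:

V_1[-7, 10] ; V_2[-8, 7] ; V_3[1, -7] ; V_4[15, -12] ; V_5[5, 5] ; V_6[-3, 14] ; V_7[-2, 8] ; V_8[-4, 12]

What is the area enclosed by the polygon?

Apply Gauss's area formula: 2A = Σ (x_i·y_{i+1} − x_{i+1}·y_i), indices taken mod 8.
Σ = (31) + (49) + (93) + (135) + (85) + (4) + (8) + (44) = 449
Area = |Σ|/2 = 224.5.

224.5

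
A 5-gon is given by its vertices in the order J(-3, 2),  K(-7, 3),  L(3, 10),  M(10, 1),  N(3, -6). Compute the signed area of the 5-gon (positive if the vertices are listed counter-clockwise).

Apply the shoelace formula: 2A = Σ (x_i·y_{i+1} − x_{i+1}·y_i), indices taken mod 5.
Cross-terms: 5, -79, -97, -63, -12  ⇒  Σ = -246
Signed area = Σ/2 = -123 (negative ⇒ clockwise traversal).

-123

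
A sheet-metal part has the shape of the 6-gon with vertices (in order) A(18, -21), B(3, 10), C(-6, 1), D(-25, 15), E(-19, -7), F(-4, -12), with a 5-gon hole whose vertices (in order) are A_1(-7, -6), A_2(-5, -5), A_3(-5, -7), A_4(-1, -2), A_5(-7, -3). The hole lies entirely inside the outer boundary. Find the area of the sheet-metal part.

Outer boundary:
Apply Gauss's area formula: 2A = Σ (x_i·y_{i+1} − x_{i+1}·y_i), indices taken mod 6.
Σ = (243) + (63) + (-65) + (460) + (200) + (300) = 1201
Area = |Σ|/2 = 600.5.
Hole:
Σ = (5) + (10) + (3) + (-11) + (21) = 28
Area = |Σ|/2 = 14.
Net area = 600.5 − 14 = 586.5.

586.5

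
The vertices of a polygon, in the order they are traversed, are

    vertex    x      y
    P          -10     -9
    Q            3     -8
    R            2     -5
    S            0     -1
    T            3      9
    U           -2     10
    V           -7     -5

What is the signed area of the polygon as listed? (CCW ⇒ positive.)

Apply the shoelace formula: 2A = Σ (x_i·y_{i+1} − x_{i+1}·y_i), indices taken mod 7.
P→Q: (-10)(-8) − (3)(-9) = 107
Q→R: (3)(-5) − (2)(-8) = 1
R→S: (2)(-1) − (0)(-5) = -2
S→T: (0)(9) − (3)(-1) = 3
T→U: (3)(10) − (-2)(9) = 48
U→V: (-2)(-5) − (-7)(10) = 80
V→P: (-7)(-9) − (-10)(-5) = 13
Σ = 250
Signed area = Σ/2 = 125 (positive ⇒ counter-clockwise traversal).

125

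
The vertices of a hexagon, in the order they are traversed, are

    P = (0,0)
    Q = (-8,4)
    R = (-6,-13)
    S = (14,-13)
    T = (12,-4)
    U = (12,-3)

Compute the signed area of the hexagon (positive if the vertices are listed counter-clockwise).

250

Apply the shoelace (surveyor's) formula: 2A = Σ (x_i·y_{i+1} − x_{i+1}·y_i), indices taken mod 6.
Σ = (0) + (128) + (260) + (100) + (12) + (0) = 500
Signed area = Σ/2 = 250 (positive ⇒ counter-clockwise traversal).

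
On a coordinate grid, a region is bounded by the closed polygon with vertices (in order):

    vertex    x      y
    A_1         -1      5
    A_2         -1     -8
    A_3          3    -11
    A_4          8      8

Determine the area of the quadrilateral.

104

Cross-terms: 13, 35, 112, 48  ⇒  Σ = 208
Area = |Σ|/2 = 104.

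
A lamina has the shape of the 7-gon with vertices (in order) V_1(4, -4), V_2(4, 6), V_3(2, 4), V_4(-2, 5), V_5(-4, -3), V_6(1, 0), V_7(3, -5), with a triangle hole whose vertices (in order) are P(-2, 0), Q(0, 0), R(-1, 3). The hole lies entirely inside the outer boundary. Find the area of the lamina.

44

Outer boundary:
Apply the shoelace (surveyor's) formula: 2A = Σ (x_i·y_{i+1} − x_{i+1}·y_i), indices taken mod 7.
Σ = (40) + (4) + (18) + (26) + (3) + (-5) + (8) = 94
Area = |Σ|/2 = 47.
Hole:
Apply Gauss's area formula: 2A = Σ (x_i·y_{i+1} − x_{i+1}·y_i), indices taken mod 3.
Σ = (0) + (0) + (6) = 6
Area = |Σ|/2 = 3.
Net area = 47 − 3 = 44.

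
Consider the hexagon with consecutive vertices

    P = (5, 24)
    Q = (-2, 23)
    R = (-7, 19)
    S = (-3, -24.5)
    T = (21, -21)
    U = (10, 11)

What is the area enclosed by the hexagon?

P→Q: (5)(23) − (-2)(24) = 163
Q→R: (-2)(19) − (-7)(23) = 123
R→S: (-7)(-24.5) − (-3)(19) = 228.5
S→T: (-3)(-21) − (21)(-24.5) = 577.5
T→U: (21)(11) − (10)(-21) = 441
U→P: (10)(24) − (5)(11) = 185
Σ = 1718
Area = |Σ|/2 = 859.

859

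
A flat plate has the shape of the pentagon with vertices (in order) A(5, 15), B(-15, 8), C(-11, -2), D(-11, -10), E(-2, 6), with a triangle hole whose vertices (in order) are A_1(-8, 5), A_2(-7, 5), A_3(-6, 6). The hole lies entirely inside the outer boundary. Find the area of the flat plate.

Outer boundary:
Apply the shoelace (surveyor's) formula: 2A = Σ (x_i·y_{i+1} − x_{i+1}·y_i), indices taken mod 5.
Σ = (265) + (118) + (88) + (-86) + (-60) = 325
Area = |Σ|/2 = 162.5.
Hole:
Σ = (-5) + (-12) + (18) = 1
Area = |Σ|/2 = 0.5.
Net area = 162.5 − 0.5 = 162.

162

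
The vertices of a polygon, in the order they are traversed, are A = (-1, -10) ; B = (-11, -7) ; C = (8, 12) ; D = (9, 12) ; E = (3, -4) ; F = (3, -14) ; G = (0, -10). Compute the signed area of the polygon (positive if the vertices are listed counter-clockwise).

-166.5

Σ = (-103) + (-76) + (-12) + (-72) + (-30) + (-30) + (-10) = -333
Signed area = Σ/2 = -166.5 (negative ⇒ clockwise traversal).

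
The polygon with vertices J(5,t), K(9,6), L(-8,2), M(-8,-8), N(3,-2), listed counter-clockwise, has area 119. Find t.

The doubled signed area Σ (x_i y_{i+1} − x_{i+1} y_i) is linear in t.
With t=0 it equals 226; the coefficient of t is -6 (from the two edges through J).
So -6·t + 226 = 2·119 = 238 ⇒ t = -2.

-2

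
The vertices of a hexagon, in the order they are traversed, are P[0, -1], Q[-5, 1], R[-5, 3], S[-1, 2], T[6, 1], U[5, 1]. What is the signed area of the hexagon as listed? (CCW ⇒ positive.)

P→Q: (0)(1) − (-5)(-1) = -5
Q→R: (-5)(3) − (-5)(1) = -10
R→S: (-5)(2) − (-1)(3) = -7
S→T: (-1)(1) − (6)(2) = -13
T→U: (6)(1) − (5)(1) = 1
U→P: (5)(-1) − (0)(1) = -5
Σ = -39
Signed area = Σ/2 = -19.5 (negative ⇒ clockwise traversal).

-19.5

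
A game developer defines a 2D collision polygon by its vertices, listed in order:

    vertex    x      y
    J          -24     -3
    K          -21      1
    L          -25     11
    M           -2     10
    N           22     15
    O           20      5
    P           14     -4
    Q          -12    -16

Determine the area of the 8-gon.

J→K: (-24)(1) − (-21)(-3) = -87
K→L: (-21)(11) − (-25)(1) = -206
L→M: (-25)(10) − (-2)(11) = -228
M→N: (-2)(15) − (22)(10) = -250
N→O: (22)(5) − (20)(15) = -190
O→P: (20)(-4) − (14)(5) = -150
P→Q: (14)(-16) − (-12)(-4) = -272
Q→J: (-12)(-3) − (-24)(-16) = -348
Σ = -1731
Area = |Σ|/2 = 865.5.

865.5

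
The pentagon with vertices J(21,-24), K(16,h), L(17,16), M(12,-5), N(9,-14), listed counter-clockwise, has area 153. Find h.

-3

Write out the shoelace sum; only the two edges meeting at K involve h:
2·Area = [(21·h − 16·(-24)) + (16·16 − 17·h)] + -322
       = 4·h + 318 = 306
⇒ h = -3.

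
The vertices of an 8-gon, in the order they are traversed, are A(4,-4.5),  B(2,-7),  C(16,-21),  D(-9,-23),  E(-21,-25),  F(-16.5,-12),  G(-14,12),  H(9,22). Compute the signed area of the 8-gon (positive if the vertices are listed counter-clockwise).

-917.5

A→B: (4)(-7) − (2)(-4.5) = -19
B→C: (2)(-21) − (16)(-7) = 70
C→D: (16)(-23) − (-9)(-21) = -557
D→E: (-9)(-25) − (-21)(-23) = -258
E→F: (-21)(-12) − (-16.5)(-25) = -160.5
F→G: (-16.5)(12) − (-14)(-12) = -366
G→H: (-14)(22) − (9)(12) = -416
H→A: (9)(-4.5) − (4)(22) = -128.5
Σ = -1835
Signed area = Σ/2 = -917.5 (negative ⇒ clockwise traversal).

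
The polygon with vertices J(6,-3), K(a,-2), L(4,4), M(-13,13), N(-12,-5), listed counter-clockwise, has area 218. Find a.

7

Write out the shoelace sum; only the two edges meeting at K involve a:
2·Area = [(6·(-2) − a·(-3)) + (a·4 − 4·(-2))] + 391
       = 7·a + 387 = 436
⇒ a = 7.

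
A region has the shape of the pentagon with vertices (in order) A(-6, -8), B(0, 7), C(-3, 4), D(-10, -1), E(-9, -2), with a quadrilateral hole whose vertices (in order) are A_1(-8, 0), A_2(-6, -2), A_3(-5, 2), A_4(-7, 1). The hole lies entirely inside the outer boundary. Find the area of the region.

41

Outer boundary:
Apply the surveyor's formula: 2A = Σ (x_i·y_{i+1} − x_{i+1}·y_i), indices taken mod 5.
Σ = (-42) + (21) + (43) + (11) + (60) = 93
Area = |Σ|/2 = 46.5.
Hole:
Apply Gauss's area formula: 2A = Σ (x_i·y_{i+1} − x_{i+1}·y_i), indices taken mod 4.
Σ = (16) + (-22) + (9) + (8) = 11
Area = |Σ|/2 = 5.5.
Net area = 46.5 − 5.5 = 41.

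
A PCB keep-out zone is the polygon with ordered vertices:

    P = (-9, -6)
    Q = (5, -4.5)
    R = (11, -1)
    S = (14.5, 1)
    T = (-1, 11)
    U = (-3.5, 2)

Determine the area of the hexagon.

Apply the shoelace formula: 2A = Σ (x_i·y_{i+1} − x_{i+1}·y_i), indices taken mod 6.
Cross-terms: 70.5, 44.5, 25.5, 160.5, 36.5, 39  ⇒  Σ = 376.5
Area = |Σ|/2 = 188.25.

188.25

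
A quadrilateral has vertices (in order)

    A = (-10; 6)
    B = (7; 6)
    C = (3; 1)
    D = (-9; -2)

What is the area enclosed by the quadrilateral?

Apply the shoelace formula: 2A = Σ (x_i·y_{i+1} − x_{i+1}·y_i), indices taken mod 4.
Cross-terms: -102, -11, 3, -74  ⇒  Σ = -184
Area = |Σ|/2 = 92.

92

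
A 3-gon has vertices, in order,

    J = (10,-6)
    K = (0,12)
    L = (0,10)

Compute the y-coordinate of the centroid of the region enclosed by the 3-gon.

16/3

Apply the surveyor's formula. First the cross-terms c_i = x_i·y_{i+1} − x_{i+1}·y_i:
  120, 0, -100  ⇒  2A = 20, A = 10.
Then Σ (y_i + y_{i+1})·c_i = 320, so ȳ = 320 / (6·10) = 16/3.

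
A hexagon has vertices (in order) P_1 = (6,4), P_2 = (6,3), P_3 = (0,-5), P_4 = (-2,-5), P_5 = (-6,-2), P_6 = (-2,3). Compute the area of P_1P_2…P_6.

Apply the shoelace (surveyor's) formula: 2A = Σ (x_i·y_{i+1} − x_{i+1}·y_i), indices taken mod 6.
Cross-terms: -6, -30, -10, -26, -22, -26  ⇒  Σ = -120
Area = |Σ|/2 = 60.

60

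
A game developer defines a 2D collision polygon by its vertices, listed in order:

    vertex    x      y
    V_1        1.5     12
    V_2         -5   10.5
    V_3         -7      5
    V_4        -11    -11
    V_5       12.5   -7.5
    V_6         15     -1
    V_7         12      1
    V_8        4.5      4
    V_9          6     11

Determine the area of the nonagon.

Σ = (75.75) + (48.5) + (132) + (220) + (100) + (27) + (43.5) + (25.5) + (55.5) = 727.75
Area = |Σ|/2 = 363.875.

363.875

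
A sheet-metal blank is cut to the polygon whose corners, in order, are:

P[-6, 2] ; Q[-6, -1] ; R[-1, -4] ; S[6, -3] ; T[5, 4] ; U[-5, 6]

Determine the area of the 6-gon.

P→Q: (-6)(-1) − (-6)(2) = 18
Q→R: (-6)(-4) − (-1)(-1) = 23
R→S: (-1)(-3) − (6)(-4) = 27
S→T: (6)(4) − (5)(-3) = 39
T→U: (5)(6) − (-5)(4) = 50
U→P: (-5)(2) − (-6)(6) = 26
Σ = 183
Area = |Σ|/2 = 91.5.

91.5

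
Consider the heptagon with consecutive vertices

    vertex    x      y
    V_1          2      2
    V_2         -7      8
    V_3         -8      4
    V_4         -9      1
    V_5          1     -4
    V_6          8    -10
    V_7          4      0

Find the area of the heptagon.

Cross-terms: 30, 36, 28, 35, 22, 40, 8  ⇒  Σ = 199
Area = |Σ|/2 = 99.5.

99.5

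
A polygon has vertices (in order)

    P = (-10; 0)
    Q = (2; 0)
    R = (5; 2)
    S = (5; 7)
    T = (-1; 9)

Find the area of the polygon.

85.5

Apply the surveyor's formula: 2A = Σ (x_i·y_{i+1} − x_{i+1}·y_i), indices taken mod 5.
P→Q: (-10)(0) − (2)(0) = 0
Q→R: (2)(2) − (5)(0) = 4
R→S: (5)(7) − (5)(2) = 25
S→T: (5)(9) − (-1)(7) = 52
T→P: (-1)(0) − (-10)(9) = 90
Σ = 171
Area = |Σ|/2 = 85.5.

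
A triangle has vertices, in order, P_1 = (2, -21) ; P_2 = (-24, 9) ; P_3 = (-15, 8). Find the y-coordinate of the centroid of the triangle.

Apply the shoelace (surveyor's) formula. First the cross-terms c_i = x_i·y_{i+1} − x_{i+1}·y_i:
  -486, -57, 299  ⇒  2A = -244, A = -122.
Then Σ (y_i + y_{i+1})·c_i = 976, so ȳ = 976 / (6·(-122)) = -4/3.

-4/3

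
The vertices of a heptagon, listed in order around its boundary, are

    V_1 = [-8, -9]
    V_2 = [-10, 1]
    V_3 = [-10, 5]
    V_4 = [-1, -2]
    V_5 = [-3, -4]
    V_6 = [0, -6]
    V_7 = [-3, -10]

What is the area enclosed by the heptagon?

84

Cross-terms: -98, -40, 25, -2, 18, -18, -53  ⇒  Σ = -168
Area = |Σ|/2 = 84.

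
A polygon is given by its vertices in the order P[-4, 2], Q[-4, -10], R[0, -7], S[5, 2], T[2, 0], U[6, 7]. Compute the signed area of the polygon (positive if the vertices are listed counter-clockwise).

Apply the shoelace formula: 2A = Σ (x_i·y_{i+1} − x_{i+1}·y_i), indices taken mod 6.
Σ = (48) + (28) + (35) + (-4) + (14) + (40) = 161
Signed area = Σ/2 = 80.5 (positive ⇒ counter-clockwise traversal).

80.5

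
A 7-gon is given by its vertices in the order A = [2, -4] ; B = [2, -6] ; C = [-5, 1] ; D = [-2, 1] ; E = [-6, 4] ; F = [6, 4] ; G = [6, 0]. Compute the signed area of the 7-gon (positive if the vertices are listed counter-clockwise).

-66.5

Apply the surveyor's formula: 2A = Σ (x_i·y_{i+1} − x_{i+1}·y_i), indices taken mod 7.
Σ = (-4) + (-28) + (-3) + (-2) + (-48) + (-24) + (-24) = -133
Signed area = Σ/2 = -66.5 (negative ⇒ clockwise traversal).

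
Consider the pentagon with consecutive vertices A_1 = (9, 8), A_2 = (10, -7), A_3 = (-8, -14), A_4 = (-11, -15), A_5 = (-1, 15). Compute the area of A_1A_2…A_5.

348

Σ = (-143) + (-196) + (-34) + (-180) + (-143) = -696
Area = |Σ|/2 = 348.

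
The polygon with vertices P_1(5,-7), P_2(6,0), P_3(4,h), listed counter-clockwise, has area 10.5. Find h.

The doubled signed area Σ (x_i y_{i+1} − x_{i+1} y_i) is linear in h.
With h=0 it equals 14; the coefficient of h is 1 (from the two edges through P_3).
So 1·h + 14 = 2·10.5 = 21 ⇒ h = 7.

7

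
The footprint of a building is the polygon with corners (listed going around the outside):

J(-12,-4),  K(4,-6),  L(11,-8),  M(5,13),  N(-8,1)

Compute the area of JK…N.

Apply Gauss's area formula: 2A = Σ (x_i·y_{i+1} − x_{i+1}·y_i), indices taken mod 5.
J→K: (-12)(-6) − (4)(-4) = 88
K→L: (4)(-8) − (11)(-6) = 34
L→M: (11)(13) − (5)(-8) = 183
M→N: (5)(1) − (-8)(13) = 109
N→J: (-8)(-4) − (-12)(1) = 44
Σ = 458
Area = |Σ|/2 = 229.

229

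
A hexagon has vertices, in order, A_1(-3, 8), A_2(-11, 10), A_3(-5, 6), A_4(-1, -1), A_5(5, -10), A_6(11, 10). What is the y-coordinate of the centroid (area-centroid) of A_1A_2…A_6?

467/173

Apply the surveyor's formula. First the cross-terms c_i = x_i·y_{i+1} − x_{i+1}·y_i:
  58, -16, 11, 15, 160, 118  ⇒  2A = 346, A = 173.
Then Σ (y_i + y_{i+1})·c_i = 2802, so ȳ = 2802 / (6·173) = 467/173.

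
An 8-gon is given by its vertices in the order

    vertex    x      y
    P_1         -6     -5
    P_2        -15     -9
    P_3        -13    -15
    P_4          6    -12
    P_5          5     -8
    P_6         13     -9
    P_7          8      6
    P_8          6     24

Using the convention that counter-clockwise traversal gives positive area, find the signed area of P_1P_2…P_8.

Apply the shoelace (surveyor's) formula: 2A = Σ (x_i·y_{i+1} − x_{i+1}·y_i), indices taken mod 8.
Σ = (-21) + (108) + (246) + (12) + (59) + (150) + (156) + (114) = 824
Signed area = Σ/2 = 412 (positive ⇒ counter-clockwise traversal).

412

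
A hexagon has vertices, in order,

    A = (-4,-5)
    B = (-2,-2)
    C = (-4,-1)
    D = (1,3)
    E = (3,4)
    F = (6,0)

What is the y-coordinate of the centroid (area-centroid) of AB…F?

-29/234

Apply the surveyor's formula. First the cross-terms c_i = x_i·y_{i+1} − x_{i+1}·y_i:
  -2, -6, -11, -5, -24, -30  ⇒  2A = -78, A = -39.
Then Σ (y_i + y_{i+1})·c_i = 29, so ȳ = 29 / (6·(-39)) = -29/234.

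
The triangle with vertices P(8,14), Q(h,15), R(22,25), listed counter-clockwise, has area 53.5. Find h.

Write out the shoelace sum; only the two edges meeting at Q involve h:
2·Area = [(8·15 − h·14) + (h·25 − 22·15)] + 108
       = 11·h + -102 = 107
⇒ h = 19.

19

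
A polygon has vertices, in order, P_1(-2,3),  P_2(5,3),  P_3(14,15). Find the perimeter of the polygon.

|P_1P_2| = √((7)² + (0)²) = √49 = 7
|P_2P_3| = √((9)² + (12)²) = √225 = 15
|P_3P_1| = √((-16)² + (-12)²) = √400 = 20
Perimeter = 7 + 15 + 20 = 42.

42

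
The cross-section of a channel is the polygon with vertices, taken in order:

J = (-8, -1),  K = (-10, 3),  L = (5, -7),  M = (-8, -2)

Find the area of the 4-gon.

26.5

Apply the shoelace (surveyor's) formula: 2A = Σ (x_i·y_{i+1} − x_{i+1}·y_i), indices taken mod 4.
Σ = (-34) + (55) + (-66) + (-8) = -53
Area = |Σ|/2 = 26.5.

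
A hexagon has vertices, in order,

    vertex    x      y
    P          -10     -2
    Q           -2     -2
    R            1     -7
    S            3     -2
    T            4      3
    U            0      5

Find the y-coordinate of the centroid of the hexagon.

Apply the shoelace (surveyor's) formula. First the cross-terms c_i = x_i·y_{i+1} − x_{i+1}·y_i:
  16, 16, 19, 17, 20, 50  ⇒  2A = 138, A = 69.
Then Σ (y_i + y_{i+1})·c_i = -52, so ȳ = -52 / (6·69) = -26/207.

-26/207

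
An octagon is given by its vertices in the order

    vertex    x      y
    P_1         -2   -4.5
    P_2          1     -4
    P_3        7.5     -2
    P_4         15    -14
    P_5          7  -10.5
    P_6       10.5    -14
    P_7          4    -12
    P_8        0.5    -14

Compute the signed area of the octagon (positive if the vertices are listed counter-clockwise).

Apply the shoelace formula: 2A = Σ (x_i·y_{i+1} − x_{i+1}·y_i), indices taken mod 8.
Σ = (12.5) + (28) + (-75) + (-59.5) + (12.25) + (-70) + (-50) + (-30.25) = -232
Signed area = Σ/2 = -116 (negative ⇒ clockwise traversal).

-116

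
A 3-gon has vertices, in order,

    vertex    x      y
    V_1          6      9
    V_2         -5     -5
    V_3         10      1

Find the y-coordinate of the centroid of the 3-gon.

Apply the shoelace formula. First the cross-terms c_i = x_i·y_{i+1} − x_{i+1}·y_i:
  15, 45, 84  ⇒  2A = 144, A = 72.
Then Σ (y_i + y_{i+1})·c_i = 720, so ȳ = 720 / (6·72) = 5/3.

5/3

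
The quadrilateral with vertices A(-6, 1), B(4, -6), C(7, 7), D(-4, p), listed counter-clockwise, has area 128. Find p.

Write out the shoelace sum; only the two edges meeting at D involve p:
2·Area = [(7·p − (-4)·7) + ((-4)·1 − (-6)·p)] + 102
       = 13·p + 126 = 256
⇒ p = 10.

10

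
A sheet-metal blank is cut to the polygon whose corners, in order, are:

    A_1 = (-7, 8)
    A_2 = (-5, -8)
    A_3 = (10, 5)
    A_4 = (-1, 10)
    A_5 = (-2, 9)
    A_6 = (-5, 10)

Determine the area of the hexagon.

Σ = (96) + (55) + (105) + (11) + (25) + (30) = 322
Area = |Σ|/2 = 161.

161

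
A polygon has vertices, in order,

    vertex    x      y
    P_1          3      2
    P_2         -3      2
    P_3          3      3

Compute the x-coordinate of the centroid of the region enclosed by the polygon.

1

Apply the shoelace (surveyor's) formula. First the cross-terms c_i = x_i·y_{i+1} − x_{i+1}·y_i:
  12, -15, -3  ⇒  2A = -6, A = -3.
Then Σ (x_i + x_{i+1})·c_i = -18, so x̄ = -18 / (6·(-3)) = 1.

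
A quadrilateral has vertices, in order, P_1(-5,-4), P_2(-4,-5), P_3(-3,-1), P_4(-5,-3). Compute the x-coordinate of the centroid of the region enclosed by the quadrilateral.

-86/21

Apply the shoelace formula. First the cross-terms c_i = x_i·y_{i+1} − x_{i+1}·y_i:
  9, -11, 4, 5  ⇒  2A = 7, A = 3.5.
Then Σ (x_i + x_{i+1})·c_i = -86, so x̄ = -86 / (6·3.5) = -86/21.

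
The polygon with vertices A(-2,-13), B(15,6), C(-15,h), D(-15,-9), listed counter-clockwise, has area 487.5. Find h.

13

The doubled signed area Σ (x_i y_{i+1} − x_{i+1} y_i) is linear in h.
With h=0 it equals 585; the coefficient of h is 30 (from the two edges through C).
So 30·h + 585 = 2·487.5 = 975 ⇒ h = 13.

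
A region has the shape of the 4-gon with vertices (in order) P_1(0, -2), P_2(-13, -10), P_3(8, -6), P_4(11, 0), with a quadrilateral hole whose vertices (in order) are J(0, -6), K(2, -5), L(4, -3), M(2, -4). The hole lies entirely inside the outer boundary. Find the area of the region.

86

Outer boundary:
Apply Gauss's area formula: 2A = Σ (x_i·y_{i+1} − x_{i+1}·y_i), indices taken mod 4.
Cross-terms: -26, 158, 66, -22  ⇒  Σ = 176
Area = |Σ|/2 = 88.
Hole:
Σ = (12) + (14) + (-10) + (-12) = 4
Area = |Σ|/2 = 2.
Net area = 88 − 2 = 86.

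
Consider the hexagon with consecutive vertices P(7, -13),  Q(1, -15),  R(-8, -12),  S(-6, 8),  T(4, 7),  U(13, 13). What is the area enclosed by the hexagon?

Apply Gauss's area formula: 2A = Σ (x_i·y_{i+1} − x_{i+1}·y_i), indices taken mod 6.
P→Q: (7)(-15) − (1)(-13) = -92
Q→R: (1)(-12) − (-8)(-15) = -132
R→S: (-8)(8) − (-6)(-12) = -136
S→T: (-6)(7) − (4)(8) = -74
T→U: (4)(13) − (13)(7) = -39
U→P: (13)(-13) − (7)(13) = -260
Σ = -733
Area = |Σ|/2 = 366.5.

366.5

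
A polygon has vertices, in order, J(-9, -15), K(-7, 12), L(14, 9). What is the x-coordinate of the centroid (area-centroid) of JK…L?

-2/3

Apply the shoelace (surveyor's) formula. First the cross-terms c_i = x_i·y_{i+1} − x_{i+1}·y_i:
  -213, -231, -129  ⇒  2A = -573, A = -286.5.
Then Σ (x_i + x_{i+1})·c_i = 1146, so x̄ = 1146 / (6·(-286.5)) = -2/3.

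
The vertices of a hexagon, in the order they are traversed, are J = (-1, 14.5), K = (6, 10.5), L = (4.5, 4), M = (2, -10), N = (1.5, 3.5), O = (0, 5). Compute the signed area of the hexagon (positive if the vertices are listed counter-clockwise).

-69.625

Apply Gauss's area formula: 2A = Σ (x_i·y_{i+1} − x_{i+1}·y_i), indices taken mod 6.
J→K: (-1)(10.5) − (6)(14.5) = -97.5
K→L: (6)(4) − (4.5)(10.5) = -23.25
L→M: (4.5)(-10) − (2)(4) = -53
M→N: (2)(3.5) − (1.5)(-10) = 22
N→O: (1.5)(5) − (0)(3.5) = 7.5
O→J: (0)(14.5) − (-1)(5) = 5
Σ = -139.25
Signed area = Σ/2 = -69.625 (negative ⇒ clockwise traversal).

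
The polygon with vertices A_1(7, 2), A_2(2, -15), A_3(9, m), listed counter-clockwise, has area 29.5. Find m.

Write out the shoelace sum; only the two edges meeting at A_3 involve m:
2·Area = [(2·m − 9·(-15)) + (9·2 − 7·m)] + -109
       = -5·m + 44 = 59
⇒ m = -3.

-3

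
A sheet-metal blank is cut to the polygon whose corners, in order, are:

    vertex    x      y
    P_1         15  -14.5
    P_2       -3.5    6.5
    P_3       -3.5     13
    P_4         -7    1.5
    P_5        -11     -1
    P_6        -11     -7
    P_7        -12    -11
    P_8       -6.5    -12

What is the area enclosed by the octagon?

291.5

Apply the shoelace formula: 2A = Σ (x_i·y_{i+1} − x_{i+1}·y_i), indices taken mod 8.
P_1→P_2: (15)(6.5) − (-3.5)(-14.5) = 46.75
P_2→P_3: (-3.5)(13) − (-3.5)(6.5) = -22.75
P_3→P_4: (-3.5)(1.5) − (-7)(13) = 85.75
P_4→P_5: (-7)(-1) − (-11)(1.5) = 23.5
P_5→P_6: (-11)(-7) − (-11)(-1) = 66
P_6→P_7: (-11)(-11) − (-12)(-7) = 37
P_7→P_8: (-12)(-12) − (-6.5)(-11) = 72.5
P_8→P_1: (-6.5)(-14.5) − (15)(-12) = 274.25
Σ = 583
Area = |Σ|/2 = 291.5.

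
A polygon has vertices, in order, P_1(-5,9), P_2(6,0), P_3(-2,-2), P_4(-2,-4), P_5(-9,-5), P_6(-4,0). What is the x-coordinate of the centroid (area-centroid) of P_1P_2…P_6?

Apply the shoelace (surveyor's) formula. First the cross-terms c_i = x_i·y_{i+1} − x_{i+1}·y_i:
  -54, -12, 4, -26, -20, -36  ⇒  2A = -144, A = -72.
Then Σ (x_i + x_{i+1})·c_i = 752, so x̄ = 752 / (6·(-72)) = -47/27.

-47/27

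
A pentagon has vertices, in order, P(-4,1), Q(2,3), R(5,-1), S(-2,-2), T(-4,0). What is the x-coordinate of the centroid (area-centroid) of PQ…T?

47/165

Apply the shoelace (surveyor's) formula. First the cross-terms c_i = x_i·y_{i+1} − x_{i+1}·y_i:
  -14, -17, -12, -8, -4  ⇒  2A = -55, A = -27.5.
Then Σ (x_i + x_{i+1})·c_i = -47, so x̄ = -47 / (6·(-27.5)) = 47/165.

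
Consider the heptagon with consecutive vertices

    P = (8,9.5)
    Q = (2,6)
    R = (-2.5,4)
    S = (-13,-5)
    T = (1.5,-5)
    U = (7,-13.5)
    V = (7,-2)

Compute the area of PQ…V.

183.375

P→Q: (8)(6) − (2)(9.5) = 29
Q→R: (2)(4) − (-2.5)(6) = 23
R→S: (-2.5)(-5) − (-13)(4) = 64.5
S→T: (-13)(-5) − (1.5)(-5) = 72.5
T→U: (1.5)(-13.5) − (7)(-5) = 14.75
U→V: (7)(-2) − (7)(-13.5) = 80.5
V→P: (7)(9.5) − (8)(-2) = 82.5
Σ = 366.75
Area = |Σ|/2 = 183.375.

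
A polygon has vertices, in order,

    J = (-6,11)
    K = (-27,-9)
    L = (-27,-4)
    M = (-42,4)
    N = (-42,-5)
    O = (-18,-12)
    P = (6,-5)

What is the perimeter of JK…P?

|JK| = √((-21)² + (-20)²) = √841 = 29
|KL| = √((0)² + (5)²) = √25 = 5
|LM| = √((-15)² + (8)²) = √289 = 17
|MN| = √((0)² + (-9)²) = √81 = 9
|NO| = √((24)² + (-7)²) = √625 = 25
|OP| = √((24)² + (7)²) = √625 = 25
|PJ| = √((-12)² + (16)²) = √400 = 20
Perimeter = 29 + 5 + 17 + 9 + 25 + 25 + 20 = 130.

130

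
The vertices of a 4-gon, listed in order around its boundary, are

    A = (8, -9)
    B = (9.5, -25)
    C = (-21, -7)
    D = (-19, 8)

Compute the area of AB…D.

450

Apply the surveyor's formula: 2A = Σ (x_i·y_{i+1} − x_{i+1}·y_i), indices taken mod 4.
A→B: (8)(-25) − (9.5)(-9) = -114.5
B→C: (9.5)(-7) − (-21)(-25) = -591.5
C→D: (-21)(8) − (-19)(-7) = -301
D→A: (-19)(-9) − (8)(8) = 107
Σ = -900
Area = |Σ|/2 = 450.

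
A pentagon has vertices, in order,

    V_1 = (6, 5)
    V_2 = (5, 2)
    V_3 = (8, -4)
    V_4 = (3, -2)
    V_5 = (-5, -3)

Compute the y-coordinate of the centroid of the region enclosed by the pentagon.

-86/237

Apply the shoelace (surveyor's) formula. First the cross-terms c_i = x_i·y_{i+1} − x_{i+1}·y_i:
  -13, -36, -4, -19, -7  ⇒  2A = -79, A = -39.5.
Then Σ (y_i + y_{i+1})·c_i = 86, so ȳ = 86 / (6·(-39.5)) = -86/237.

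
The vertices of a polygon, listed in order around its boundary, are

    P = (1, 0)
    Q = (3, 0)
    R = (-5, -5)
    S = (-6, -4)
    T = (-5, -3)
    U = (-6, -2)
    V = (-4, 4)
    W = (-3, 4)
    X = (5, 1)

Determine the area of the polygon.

47.5

Apply the shoelace (surveyor's) formula: 2A = Σ (x_i·y_{i+1} − x_{i+1}·y_i), indices taken mod 9.
Cross-terms: 0, -15, -10, -2, -8, -32, -4, -23, -1  ⇒  Σ = -95
Area = |Σ|/2 = 47.5.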